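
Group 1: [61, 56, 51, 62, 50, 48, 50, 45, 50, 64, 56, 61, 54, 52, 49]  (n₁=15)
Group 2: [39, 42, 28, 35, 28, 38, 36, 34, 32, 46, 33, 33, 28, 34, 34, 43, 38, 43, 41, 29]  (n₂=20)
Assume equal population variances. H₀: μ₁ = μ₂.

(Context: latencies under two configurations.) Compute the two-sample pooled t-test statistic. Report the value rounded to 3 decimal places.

x̄₁=53.933, s₁=5.812, n₁=15
x̄₂=35.700, s₂=5.440, n₂=20
s_p² = [14·5.812² + 19·5.440²]/33 = 31.3677
SE = √(s_p²·(1/15+1/20)) = 1.9130
t = (53.933−35.700)/1.9130 = 9.5313
df = 33

test statistic = 9.531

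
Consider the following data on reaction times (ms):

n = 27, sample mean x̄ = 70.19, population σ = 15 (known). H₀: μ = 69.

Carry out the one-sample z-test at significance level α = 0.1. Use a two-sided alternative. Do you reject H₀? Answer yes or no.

SE = σ/√n = 15/√27 = 2.8868
z = (x̄−μ₀)/SE = (70.19−69)/2.8868 = 0.4122
p-value (two-sided) = 0.68017
At α=0.1: p ≥ α → fail to reject H₀

reject H₀: no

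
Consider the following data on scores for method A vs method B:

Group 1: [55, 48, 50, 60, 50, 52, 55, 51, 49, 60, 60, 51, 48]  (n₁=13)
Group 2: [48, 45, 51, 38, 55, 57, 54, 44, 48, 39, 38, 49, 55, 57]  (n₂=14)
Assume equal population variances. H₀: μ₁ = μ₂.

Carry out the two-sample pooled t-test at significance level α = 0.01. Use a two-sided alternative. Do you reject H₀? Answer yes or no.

x̄₁=53.000, s₁=4.546, n₁=13
x̄₂=48.429, s₂=6.847, n₂=14
s_p² = [12·4.546² + 13·6.847²]/25 = 34.2971
SE = √(s_p²·(1/13+1/14)) = 2.2557
t = (53.000−48.429)/2.2557 = 2.0266
df = 25
p-value (two-sided) = 0.05349
At α=0.01: p ≥ α → fail to reject H₀

reject H₀: no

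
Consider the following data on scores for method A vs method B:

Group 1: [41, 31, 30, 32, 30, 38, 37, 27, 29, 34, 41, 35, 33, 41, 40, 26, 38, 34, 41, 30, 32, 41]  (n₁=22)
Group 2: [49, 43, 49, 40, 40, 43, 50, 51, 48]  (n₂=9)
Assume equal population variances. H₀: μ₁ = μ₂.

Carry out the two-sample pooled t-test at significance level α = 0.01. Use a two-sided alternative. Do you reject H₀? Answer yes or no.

reject H₀: yes

x̄₁=34.591, s₁=4.973, n₁=22
x̄₂=45.889, s₂=4.372, n₂=9
s_p² = [21·4.973² + 8·4.372²]/29 = 23.1796
SE = √(s_p²·(1/22+1/9)) = 1.9050
t = (34.591−45.889)/1.9050 = -5.9306
df = 29
p-value (two-sided) = 0.00000
At α=0.01: p < α → reject H₀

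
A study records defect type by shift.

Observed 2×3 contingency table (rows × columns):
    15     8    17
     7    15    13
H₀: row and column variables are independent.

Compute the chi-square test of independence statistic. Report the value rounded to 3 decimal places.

test statistic = 5.263

Row totals [40, 35], col totals [22, 23, 30], n=75
χ² = (15−11.73)²/11.73 + (8−12.27)²/12.27 + (17−16.00)²/16.00 + (7−10.27)²/10.27 + (15−10.73)²/10.73 + (13−14.00)²/14.00 = 5.2629
df = 2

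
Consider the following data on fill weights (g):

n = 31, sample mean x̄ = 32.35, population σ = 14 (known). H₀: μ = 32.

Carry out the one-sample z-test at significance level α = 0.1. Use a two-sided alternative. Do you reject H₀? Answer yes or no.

reject H₀: no

SE = σ/√n = 14/√31 = 2.5145
z = (x̄−μ₀)/SE = (32.35−32)/2.5145 = 0.1392
p-value (two-sided) = 0.88930
At α=0.1: p ≥ α → fail to reject H₀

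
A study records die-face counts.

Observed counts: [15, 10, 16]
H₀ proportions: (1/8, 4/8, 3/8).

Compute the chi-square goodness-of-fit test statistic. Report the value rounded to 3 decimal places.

test statistic = 24.431

n = 41; E_i = n·p_i = [5.12, 20.50, 15.38]
χ² = (15−5.12)²/5.12 + (10−20.50)²/20.50 + (16−15.38)²/15.38 = 24.4309
df = 2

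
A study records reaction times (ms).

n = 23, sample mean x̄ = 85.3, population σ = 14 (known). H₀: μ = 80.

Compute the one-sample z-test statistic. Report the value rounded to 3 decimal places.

test statistic = 1.816

SE = σ/√n = 14/√23 = 2.9192
z = (x̄−μ₀)/SE = (85.3−80)/2.9192 = 1.8156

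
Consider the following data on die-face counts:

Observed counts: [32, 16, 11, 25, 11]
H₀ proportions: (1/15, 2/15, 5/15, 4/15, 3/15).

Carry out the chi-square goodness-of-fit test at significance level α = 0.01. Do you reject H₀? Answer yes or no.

reject H₀: yes

n = 95; E_i = n·p_i = [6.33, 12.67, 31.67, 25.33, 19.00]
χ² = (32−6.33)²/6.33 + (16−12.67)²/12.67 + (11−31.67)²/31.67 + (25−25.33)²/25.33 + (11−19.00)²/19.00 = 121.7553
df = 4
p-value (upper-tail) = 0.00000
At α=0.01: p < α → reject H₀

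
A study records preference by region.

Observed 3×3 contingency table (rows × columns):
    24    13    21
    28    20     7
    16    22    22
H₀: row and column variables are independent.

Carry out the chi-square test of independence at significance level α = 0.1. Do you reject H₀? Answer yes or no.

Row totals [58, 55, 60], col totals [68, 55, 50], n=173
χ² = (24−22.80)²/22.80 + (13−18.44)²/18.44 + (21−16.76)²/16.76 + (28−21.62)²/21.62 + (20−17.49)²/17.49 + (7−15.90)²/15.90 + (16−23.58)²/23.58 + (22−19.08)²/19.08 + (22−17.34)²/17.34 = 14.1016
df = 4
p-value (upper-tail) = 0.00698
At α=0.1: p < α → reject H₀

reject H₀: yes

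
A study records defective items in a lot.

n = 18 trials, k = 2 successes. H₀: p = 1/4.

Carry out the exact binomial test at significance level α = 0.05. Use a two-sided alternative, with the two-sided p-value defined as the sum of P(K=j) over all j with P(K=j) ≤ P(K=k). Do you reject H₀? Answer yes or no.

reject H₀: no

Exact binomial: n=18, k=2, p₀=1/4=0.2500
P(X=j) = C(n,j)·p₀^j·(1−p₀)^(n−j); p = Σ P(X=j) over j with P(X=j) ≤ P(X=2)
p-value (two-sided) = 0.27429
At α=0.05: p ≥ α → fail to reject H₀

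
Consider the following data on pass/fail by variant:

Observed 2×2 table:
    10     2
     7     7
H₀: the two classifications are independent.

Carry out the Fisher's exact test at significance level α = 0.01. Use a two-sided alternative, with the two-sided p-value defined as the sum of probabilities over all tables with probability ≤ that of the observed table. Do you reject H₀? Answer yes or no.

Margins: r₁=12, r₂=14, c₁=17, c₂=9, n=26
p_obs = C(12,10)·C(14,7)/C(26,17); sum pmf over tables with pmf ≤ p_obs
p-value (two-sided) = 0.11002
At α=0.01: p ≥ α → fail to reject H₀

reject H₀: no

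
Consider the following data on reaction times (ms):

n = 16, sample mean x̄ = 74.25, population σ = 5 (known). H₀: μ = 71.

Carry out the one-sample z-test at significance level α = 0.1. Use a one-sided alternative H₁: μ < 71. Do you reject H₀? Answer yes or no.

reject H₀: no

SE = σ/√n = 5/√16 = 1.2500
z = (x̄−μ₀)/SE = (74.25−71)/1.2500 = 2.6000
p-value (one-sided, H₁ less) = 0.99534
At α=0.1: p ≥ α → fail to reject H₀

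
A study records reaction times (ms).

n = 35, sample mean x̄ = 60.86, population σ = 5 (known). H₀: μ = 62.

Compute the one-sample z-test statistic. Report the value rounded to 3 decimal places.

test statistic = -1.349

SE = σ/√n = 5/√35 = 0.8452
z = (x̄−μ₀)/SE = (60.86−62)/0.8452 = -1.3489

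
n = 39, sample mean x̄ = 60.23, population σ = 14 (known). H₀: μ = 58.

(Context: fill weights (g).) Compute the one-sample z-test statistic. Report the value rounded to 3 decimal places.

test statistic = 0.995

SE = σ/√n = 14/√39 = 2.2418
z = (x̄−μ₀)/SE = (60.23−58)/2.2418 = 0.9947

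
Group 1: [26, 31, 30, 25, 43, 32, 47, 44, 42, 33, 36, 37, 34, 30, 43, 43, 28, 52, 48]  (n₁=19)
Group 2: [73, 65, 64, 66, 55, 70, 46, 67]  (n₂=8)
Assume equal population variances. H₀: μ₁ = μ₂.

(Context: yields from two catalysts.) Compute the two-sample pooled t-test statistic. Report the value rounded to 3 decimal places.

x̄₁=37.053, s₁=8.024, n₁=19
x̄₂=63.250, s₂=8.714, n₂=8
s_p² = [18·8.024² + 7·8.714²]/25 = 67.6179
SE = √(s_p²·(1/19+1/8)) = 3.4657
t = (37.053−63.250)/3.4657 = -7.5590
df = 25

test statistic = -7.559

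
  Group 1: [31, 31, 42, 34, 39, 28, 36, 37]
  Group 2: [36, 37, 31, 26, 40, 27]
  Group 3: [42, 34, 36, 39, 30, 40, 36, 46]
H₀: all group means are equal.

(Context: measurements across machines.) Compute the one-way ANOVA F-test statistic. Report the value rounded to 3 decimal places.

test statistic = 1.792

Group means [34.75, 32.83, 37.88], grand mean 35.364
SSB = Σnᵢ(x̄ᵢ−x̄)² = 91.883; SSW = ΣΣ(x−x̄ᵢ)² = 487.208
MSB = 91.883/2 = 45.9413; MSW = 487.208/19 = 25.6425
F = MSB/MSW = 1.7916
df = (2, 19)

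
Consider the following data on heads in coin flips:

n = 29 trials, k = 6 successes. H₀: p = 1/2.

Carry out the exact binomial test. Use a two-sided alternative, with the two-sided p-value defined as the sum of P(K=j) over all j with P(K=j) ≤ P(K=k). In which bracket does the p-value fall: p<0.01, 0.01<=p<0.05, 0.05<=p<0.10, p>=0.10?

Exact binomial: n=29, k=6, p₀=1/2=0.5000
P(X=j) = C(n,j)·p₀^j·(1−p₀)^(n−j); p = Σ P(X=j) over j with P(X=j) ≤ P(X=6)
p-value (two-sided) = 0.00232
→ bracket: p<0.01

p-value bracket: p<0.01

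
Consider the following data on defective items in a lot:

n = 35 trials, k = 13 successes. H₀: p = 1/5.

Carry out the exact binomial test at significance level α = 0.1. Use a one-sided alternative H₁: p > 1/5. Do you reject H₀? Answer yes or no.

Exact binomial: n=35, k=13, p₀=1/5=0.2000
P(X≥13) from Σ C(n,i)·p₀^i·(1−p₀)^(n−i)
p-value (one-sided, H₁ greater) = 0.01418
At α=0.1: p < α → reject H₀

reject H₀: yes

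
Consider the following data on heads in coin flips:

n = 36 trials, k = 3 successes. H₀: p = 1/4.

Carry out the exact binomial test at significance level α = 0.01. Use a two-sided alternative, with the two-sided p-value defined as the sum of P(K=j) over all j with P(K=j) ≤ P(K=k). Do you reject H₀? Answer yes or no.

Exact binomial: n=36, k=3, p₀=1/4=0.2500
P(X=j) = C(n,j)·p₀^j·(1−p₀)^(n−j); p = Σ P(X=j) over j with P(X=j) ≤ P(X=3)
p-value (two-sided) = 0.01962
At α=0.01: p ≥ α → fail to reject H₀

reject H₀: no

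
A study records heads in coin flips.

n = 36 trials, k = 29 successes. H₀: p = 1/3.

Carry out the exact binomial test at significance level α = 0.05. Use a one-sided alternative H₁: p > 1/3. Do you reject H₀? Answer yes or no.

reject H₀: yes

Exact binomial: n=36, k=29, p₀=1/3=0.3333
P(X≥29) from Σ C(n,i)·p₀^i·(1−p₀)^(n−i)
p-value (one-sided, H₁ greater) = 0.00000
At α=0.05: p < α → reject H₀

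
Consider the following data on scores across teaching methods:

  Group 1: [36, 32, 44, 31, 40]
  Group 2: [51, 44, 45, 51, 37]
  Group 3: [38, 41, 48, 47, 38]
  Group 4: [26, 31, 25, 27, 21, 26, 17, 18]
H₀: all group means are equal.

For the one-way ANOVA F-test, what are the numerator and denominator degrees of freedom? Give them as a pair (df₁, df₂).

degrees of freedom = [3, 19]

k = 4 groups, N = 23 total
df = (k−1, N−k) = (4−1, 23−4) = (3, 19)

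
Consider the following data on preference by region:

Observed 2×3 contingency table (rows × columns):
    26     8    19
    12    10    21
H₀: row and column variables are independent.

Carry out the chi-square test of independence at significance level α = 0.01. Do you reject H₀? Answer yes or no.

reject H₀: no

Row totals [53, 43], col totals [38, 18, 40], n=96
χ² = (26−20.98)²/20.98 + (8−9.94)²/9.94 + (19−22.08)²/22.08 + (12−17.02)²/17.02 + (10−8.06)²/8.06 + (21−17.92)²/17.92 = 4.4871
df = 2
p-value (upper-tail) = 0.10608
At α=0.01: p ≥ α → fail to reject H₀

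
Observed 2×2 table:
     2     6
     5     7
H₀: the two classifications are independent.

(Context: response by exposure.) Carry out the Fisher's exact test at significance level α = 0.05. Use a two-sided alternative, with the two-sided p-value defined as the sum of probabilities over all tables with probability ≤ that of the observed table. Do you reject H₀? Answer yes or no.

reject H₀: no

Margins: r₁=8, r₂=12, c₁=7, c₂=13, n=20
p_obs = C(8,2)·C(12,5)/C(20,7); sum pmf over tables with pmf ≤ p_obs
p-value (two-sided) = 0.64241
At α=0.05: p ≥ α → fail to reject H₀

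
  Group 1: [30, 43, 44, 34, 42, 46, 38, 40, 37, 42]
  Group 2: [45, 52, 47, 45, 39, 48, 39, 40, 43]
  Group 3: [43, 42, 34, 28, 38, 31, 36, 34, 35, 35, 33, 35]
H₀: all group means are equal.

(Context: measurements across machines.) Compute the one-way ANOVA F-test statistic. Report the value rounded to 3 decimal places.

test statistic = 10.075

Group means [39.60, 44.22, 35.33], grand mean 39.290
SSB = Σnᵢ(x̄ᵢ−x̄)² = 407.765; SSW = ΣΣ(x−x̄ᵢ)² = 566.622
MSB = 407.765/2 = 203.8824; MSW = 566.622/28 = 20.2365
F = MSB/MSW = 10.0750
df = (2, 28)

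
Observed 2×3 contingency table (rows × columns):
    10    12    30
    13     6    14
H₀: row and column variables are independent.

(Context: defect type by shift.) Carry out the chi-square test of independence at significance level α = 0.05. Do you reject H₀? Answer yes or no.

Row totals [52, 33], col totals [23, 18, 44], n=85
χ² = (10−14.07)²/14.07 + (12−11.01)²/11.01 + (30−26.92)²/26.92 + (13−8.93)²/8.93 + (6−6.99)²/6.99 + (14−17.08)²/17.08 = 4.1708
df = 2
p-value (upper-tail) = 0.12426
At α=0.05: p ≥ α → fail to reject H₀

reject H₀: no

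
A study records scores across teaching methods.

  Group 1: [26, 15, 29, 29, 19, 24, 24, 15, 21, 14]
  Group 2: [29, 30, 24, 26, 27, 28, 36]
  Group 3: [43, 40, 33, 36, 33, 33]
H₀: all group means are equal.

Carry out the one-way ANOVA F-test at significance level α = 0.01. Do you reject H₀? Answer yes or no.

Group means [21.60, 28.57, 36.33], grand mean 27.565
SSB = Σnᵢ(x̄ᵢ−x̄)² = 824.205; SSW = ΣΣ(x−x̄ᵢ)² = 471.448
MSB = 824.205/2 = 412.1023; MSW = 471.448/20 = 23.5724
F = MSB/MSW = 17.4824
df = (2, 20)
p-value (upper-tail) = 0.00004
At α=0.01: p < α → reject H₀

reject H₀: yes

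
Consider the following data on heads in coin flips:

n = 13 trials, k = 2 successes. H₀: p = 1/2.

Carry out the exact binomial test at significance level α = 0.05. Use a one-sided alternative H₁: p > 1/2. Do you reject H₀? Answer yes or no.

reject H₀: no

Exact binomial: n=13, k=2, p₀=1/2=0.5000
P(X≥2) from Σ C(n,i)·p₀^i·(1−p₀)^(n−i)
p-value (one-sided, H₁ greater) = 0.99829
At α=0.05: p ≥ α → fail to reject H₀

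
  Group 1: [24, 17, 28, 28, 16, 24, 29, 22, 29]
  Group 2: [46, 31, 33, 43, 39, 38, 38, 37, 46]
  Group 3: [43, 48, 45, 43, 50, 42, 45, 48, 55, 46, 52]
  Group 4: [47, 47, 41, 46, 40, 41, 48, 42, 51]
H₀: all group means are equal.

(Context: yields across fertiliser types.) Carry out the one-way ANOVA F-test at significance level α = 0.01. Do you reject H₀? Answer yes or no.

Group means [24.11, 39.00, 47.00, 44.78], grand mean 39.158
SSB = Σnᵢ(x̄ᵢ−x̄)² = 2998.608; SSW = ΣΣ(x−x̄ᵢ)² = 704.444
MSB = 2998.608/3 = 999.5361; MSW = 704.444/34 = 20.7190
F = MSB/MSW = 48.2426
df = (3, 34)
p-value (upper-tail) = 0.00000
At α=0.01: p < α → reject H₀

reject H₀: yes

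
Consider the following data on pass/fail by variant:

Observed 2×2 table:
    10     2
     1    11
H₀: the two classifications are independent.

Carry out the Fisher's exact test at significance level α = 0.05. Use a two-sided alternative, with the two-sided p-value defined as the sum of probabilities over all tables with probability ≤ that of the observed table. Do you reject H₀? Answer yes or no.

reject H₀: yes

Margins: r₁=12, r₂=12, c₁=11, c₂=13, n=24
p_obs = C(12,10)·C(12,1)/C(24,11); sum pmf over tables with pmf ≤ p_obs
p-value (two-sided) = 0.00064
At α=0.05: p < α → reject H₀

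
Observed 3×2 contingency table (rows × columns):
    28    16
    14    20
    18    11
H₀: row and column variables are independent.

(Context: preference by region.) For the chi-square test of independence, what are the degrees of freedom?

df = (r−1)(c−1) = (3−1)·(2−1) = 2

degrees of freedom = 2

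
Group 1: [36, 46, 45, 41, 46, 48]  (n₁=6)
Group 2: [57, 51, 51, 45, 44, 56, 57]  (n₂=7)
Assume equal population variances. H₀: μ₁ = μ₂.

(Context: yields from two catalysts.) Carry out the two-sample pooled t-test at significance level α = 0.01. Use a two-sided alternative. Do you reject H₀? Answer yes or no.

x̄₁=43.667, s₁=4.412, n₁=6
x̄₂=51.571, s₂=5.473, n₂=7
s_p² = [5·4.412² + 6·5.473²]/11 = 25.1861
SE = √(s_p²·(1/6+1/7)) = 2.7921
t = (43.667−51.571)/2.7921 = -2.8311
df = 11
p-value (two-sided) = 0.01634
At α=0.01: p ≥ α → fail to reject H₀

reject H₀: no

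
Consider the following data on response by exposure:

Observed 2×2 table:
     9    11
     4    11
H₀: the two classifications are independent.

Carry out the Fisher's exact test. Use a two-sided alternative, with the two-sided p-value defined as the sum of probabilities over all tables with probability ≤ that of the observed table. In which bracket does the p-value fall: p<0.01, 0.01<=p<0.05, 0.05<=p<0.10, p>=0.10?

p-value bracket: p>=0.10

Margins: r₁=20, r₂=15, c₁=13, c₂=22, n=35
p_obs = C(20,9)·C(15,4)/C(35,13); sum pmf over tables with pmf ≤ p_obs
p-value (two-sided) = 0.31202
→ bracket: p>=0.10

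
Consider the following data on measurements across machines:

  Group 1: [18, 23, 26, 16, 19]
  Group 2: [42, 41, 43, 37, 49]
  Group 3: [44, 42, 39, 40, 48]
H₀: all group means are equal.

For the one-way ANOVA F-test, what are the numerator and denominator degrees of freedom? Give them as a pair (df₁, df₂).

degrees of freedom = [2, 12]

k = 3 groups, N = 15 total
df = (k−1, N−k) = (3−1, 15−3) = (2, 12)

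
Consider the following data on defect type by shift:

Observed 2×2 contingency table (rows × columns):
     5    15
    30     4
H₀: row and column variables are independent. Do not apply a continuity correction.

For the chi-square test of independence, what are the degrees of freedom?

df = (r−1)(c−1) = (2−1)·(2−1) = 1

degrees of freedom = 1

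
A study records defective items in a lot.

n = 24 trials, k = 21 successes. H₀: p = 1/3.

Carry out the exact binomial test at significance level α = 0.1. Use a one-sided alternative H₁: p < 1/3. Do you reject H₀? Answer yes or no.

Exact binomial: n=24, k=21, p₀=1/3=0.3333
P(X≤21) from Σ C(n,i)·p₀^i·(1−p₀)^(n−i)
p-value (one-sided, H₁ less) = 1.00000
At α=0.1: p ≥ α → fail to reject H₀

reject H₀: no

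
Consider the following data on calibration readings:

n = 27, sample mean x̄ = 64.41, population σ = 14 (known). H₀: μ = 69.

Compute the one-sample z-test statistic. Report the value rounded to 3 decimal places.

test statistic = -1.704

SE = σ/√n = 14/√27 = 2.6943
z = (x̄−μ₀)/SE = (64.41−69)/2.6943 = -1.7036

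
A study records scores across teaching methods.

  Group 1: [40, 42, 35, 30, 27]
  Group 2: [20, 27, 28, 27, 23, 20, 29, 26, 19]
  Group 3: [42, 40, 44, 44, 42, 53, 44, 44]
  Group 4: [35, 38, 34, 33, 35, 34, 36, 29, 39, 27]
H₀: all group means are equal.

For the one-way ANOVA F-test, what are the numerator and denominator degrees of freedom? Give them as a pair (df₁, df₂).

degrees of freedom = [3, 28]

k = 4 groups, N = 32 total
df = (k−1, N−k) = (4−1, 32−4) = (3, 28)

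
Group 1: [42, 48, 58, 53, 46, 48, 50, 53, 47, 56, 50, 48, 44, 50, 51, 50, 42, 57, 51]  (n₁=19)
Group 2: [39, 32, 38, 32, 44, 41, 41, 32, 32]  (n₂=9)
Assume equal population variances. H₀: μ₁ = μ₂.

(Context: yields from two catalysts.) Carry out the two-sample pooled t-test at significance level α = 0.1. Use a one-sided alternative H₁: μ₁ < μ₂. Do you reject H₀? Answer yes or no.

x̄₁=49.684, s₁=4.522, n₁=19
x̄₂=36.778, s₂=4.816, n₂=9
s_p² = [18·4.522² + 8·4.816²]/26 = 21.2946
SE = √(s_p²·(1/19+1/9)) = 1.8673
t = (49.684−36.778)/1.8673 = 6.9118
df = 26
p-value (one-sided, H₁ less) = 1.00000
At α=0.1: p ≥ α → fail to reject H₀

reject H₀: no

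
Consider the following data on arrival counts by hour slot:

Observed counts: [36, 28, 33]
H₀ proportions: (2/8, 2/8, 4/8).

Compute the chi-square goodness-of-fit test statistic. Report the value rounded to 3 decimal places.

n = 97; E_i = n·p_i = [24.25, 24.25, 48.50]
χ² = (36−24.25)²/24.25 + (28−24.25)²/24.25 + (33−48.50)²/48.50 = 11.2268
df = 2

test statistic = 11.227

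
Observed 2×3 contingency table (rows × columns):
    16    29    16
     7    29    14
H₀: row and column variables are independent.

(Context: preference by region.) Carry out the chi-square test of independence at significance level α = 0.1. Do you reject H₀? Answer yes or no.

reject H₀: no

Row totals [61, 50], col totals [23, 58, 30], n=111
χ² = (16−12.64)²/12.64 + (29−31.87)²/31.87 + (16−16.49)²/16.49 + (7−10.36)²/10.36 + (29−26.13)²/26.13 + (14−13.51)²/13.51 = 2.5904
df = 2
p-value (upper-tail) = 0.27384
At α=0.1: p ≥ α → fail to reject H₀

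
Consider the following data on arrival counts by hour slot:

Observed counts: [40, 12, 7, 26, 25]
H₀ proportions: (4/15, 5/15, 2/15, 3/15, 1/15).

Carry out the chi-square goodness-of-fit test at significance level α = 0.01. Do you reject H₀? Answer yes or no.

reject H₀: yes

n = 110; E_i = n·p_i = [29.33, 36.67, 14.67, 22.00, 7.33]
χ² = (40−29.33)²/29.33 + (12−36.67)²/36.67 + (7−14.67)²/14.67 + (26−22.00)²/22.00 + (25−7.33)²/7.33 = 67.7682
df = 4
p-value (upper-tail) = 0.00000
At α=0.01: p < α → reject H₀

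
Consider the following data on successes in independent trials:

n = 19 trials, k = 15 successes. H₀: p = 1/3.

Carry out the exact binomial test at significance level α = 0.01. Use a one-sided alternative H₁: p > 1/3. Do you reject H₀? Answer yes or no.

Exact binomial: n=19, k=15, p₀=1/3=0.3333
P(X≥15) from Σ C(n,i)·p₀^i·(1−p₀)^(n−i)
p-value (one-sided, H₁ greater) = 0.00006
At α=0.01: p < α → reject H₀

reject H₀: yes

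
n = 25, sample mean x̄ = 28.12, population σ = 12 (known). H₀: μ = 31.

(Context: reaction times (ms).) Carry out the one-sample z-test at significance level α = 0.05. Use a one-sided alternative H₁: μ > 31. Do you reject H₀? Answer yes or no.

SE = σ/√n = 12/√25 = 2.4000
z = (x̄−μ₀)/SE = (28.12−31)/2.4000 = -1.2000
p-value (one-sided, H₁ greater) = 0.88493
At α=0.05: p ≥ α → fail to reject H₀

reject H₀: no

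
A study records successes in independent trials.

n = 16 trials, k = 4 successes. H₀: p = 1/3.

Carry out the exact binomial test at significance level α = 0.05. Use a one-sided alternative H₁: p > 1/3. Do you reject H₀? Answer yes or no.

reject H₀: no

Exact binomial: n=16, k=4, p₀=1/3=0.3333
P(X≥4) from Σ C(n,i)·p₀^i·(1−p₀)^(n−i)
p-value (one-sided, H₁ greater) = 0.83405
At α=0.05: p ≥ α → fail to reject H₀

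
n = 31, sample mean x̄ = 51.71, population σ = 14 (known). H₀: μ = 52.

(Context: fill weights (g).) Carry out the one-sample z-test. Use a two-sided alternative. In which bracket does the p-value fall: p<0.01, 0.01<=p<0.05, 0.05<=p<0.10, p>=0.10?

SE = σ/√n = 14/√31 = 2.5145
z = (x̄−μ₀)/SE = (51.71−52)/2.5145 = -0.1153
p-value (two-sided) = 0.90818
→ bracket: p>=0.10

p-value bracket: p>=0.10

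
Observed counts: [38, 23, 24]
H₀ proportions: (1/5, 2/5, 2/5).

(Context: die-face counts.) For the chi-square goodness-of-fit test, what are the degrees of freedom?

df = k − 1 = 3 − 1 = 2

degrees of freedom = 2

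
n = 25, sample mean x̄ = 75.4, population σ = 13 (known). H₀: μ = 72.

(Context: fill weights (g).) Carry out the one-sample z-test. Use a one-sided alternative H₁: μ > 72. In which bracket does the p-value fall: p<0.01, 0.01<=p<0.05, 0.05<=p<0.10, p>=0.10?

p-value bracket: 0.05<=p<0.10

SE = σ/√n = 13/√25 = 2.6000
z = (x̄−μ₀)/SE = (75.4−72)/2.6000 = 1.3077
p-value (one-sided, H₁ greater) = 0.09549
→ bracket: 0.05<=p<0.10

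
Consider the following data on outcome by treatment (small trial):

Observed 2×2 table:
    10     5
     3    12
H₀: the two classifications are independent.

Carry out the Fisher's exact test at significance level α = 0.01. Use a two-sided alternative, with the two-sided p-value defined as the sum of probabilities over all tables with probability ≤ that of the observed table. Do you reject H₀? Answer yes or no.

reject H₀: no

Margins: r₁=15, r₂=15, c₁=13, c₂=17, n=30
p_obs = C(15,10)·C(15,3)/C(30,13); sum pmf over tables with pmf ≤ p_obs
p-value (two-sided) = 0.02533
At α=0.01: p ≥ α → fail to reject H₀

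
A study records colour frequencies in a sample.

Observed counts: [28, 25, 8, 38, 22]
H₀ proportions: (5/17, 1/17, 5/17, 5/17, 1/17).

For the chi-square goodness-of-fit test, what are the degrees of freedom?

degrees of freedom = 4

df = k − 1 = 5 − 1 = 4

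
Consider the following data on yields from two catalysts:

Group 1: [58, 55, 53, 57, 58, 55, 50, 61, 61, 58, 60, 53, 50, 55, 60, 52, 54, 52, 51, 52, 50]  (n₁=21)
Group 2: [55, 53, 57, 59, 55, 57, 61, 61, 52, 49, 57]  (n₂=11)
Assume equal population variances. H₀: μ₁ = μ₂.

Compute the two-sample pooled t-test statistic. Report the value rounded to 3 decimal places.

test statistic = -0.720

x̄₁=55.000, s₁=3.742, n₁=21
x̄₂=56.000, s₂=3.715, n₂=11
s_p² = [20·3.742² + 10·3.715²]/30 = 13.9333
SE = √(s_p²·(1/21+1/11)) = 1.3893
t = (55.000−56.000)/1.3893 = -0.7198
df = 30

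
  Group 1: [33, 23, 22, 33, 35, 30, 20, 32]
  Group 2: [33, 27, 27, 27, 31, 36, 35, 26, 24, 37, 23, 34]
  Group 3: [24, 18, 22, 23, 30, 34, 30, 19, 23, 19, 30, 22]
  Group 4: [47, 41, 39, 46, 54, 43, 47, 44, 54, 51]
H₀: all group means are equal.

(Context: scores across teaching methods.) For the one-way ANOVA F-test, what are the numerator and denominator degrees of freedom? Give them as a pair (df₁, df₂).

k = 4 groups, N = 42 total
df = (k−1, N−k) = (4−1, 42−4) = (3, 38)

degrees of freedom = [3, 38]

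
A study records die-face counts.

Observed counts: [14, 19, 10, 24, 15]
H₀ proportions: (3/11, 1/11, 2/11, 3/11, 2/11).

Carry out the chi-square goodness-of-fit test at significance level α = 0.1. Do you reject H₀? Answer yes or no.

n = 82; E_i = n·p_i = [22.36, 7.45, 14.91, 22.36, 14.91]
χ² = (14−22.36)²/22.36 + (19−7.45)²/7.45 + (10−14.91)²/14.91 + (24−22.36)²/22.36 + (15−14.91)²/14.91 = 22.7459
df = 4
p-value (upper-tail) = 0.00014
At α=0.1: p < α → reject H₀

reject H₀: yes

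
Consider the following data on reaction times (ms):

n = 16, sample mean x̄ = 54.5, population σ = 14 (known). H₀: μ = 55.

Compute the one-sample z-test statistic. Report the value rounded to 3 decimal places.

SE = σ/√n = 14/√16 = 3.5000
z = (x̄−μ₀)/SE = (54.5−55)/3.5000 = -0.1429

test statistic = -0.143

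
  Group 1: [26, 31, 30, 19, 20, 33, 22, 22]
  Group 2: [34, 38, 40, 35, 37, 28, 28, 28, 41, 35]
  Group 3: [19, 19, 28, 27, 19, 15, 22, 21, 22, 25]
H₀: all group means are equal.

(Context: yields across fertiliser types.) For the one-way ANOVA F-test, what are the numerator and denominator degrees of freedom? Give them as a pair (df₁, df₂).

k = 3 groups, N = 28 total
df = (k−1, N−k) = (3−1, 28−3) = (2, 25)

degrees of freedom = [2, 25]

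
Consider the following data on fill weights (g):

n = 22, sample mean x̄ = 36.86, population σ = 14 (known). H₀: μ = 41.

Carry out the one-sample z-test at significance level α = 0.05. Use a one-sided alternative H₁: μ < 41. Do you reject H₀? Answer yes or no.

reject H₀: no

SE = σ/√n = 14/√22 = 2.9848
z = (x̄−μ₀)/SE = (36.86−41)/2.9848 = -1.3870
p-value (one-sided, H₁ less) = 0.08272
At α=0.05: p ≥ α → fail to reject H₀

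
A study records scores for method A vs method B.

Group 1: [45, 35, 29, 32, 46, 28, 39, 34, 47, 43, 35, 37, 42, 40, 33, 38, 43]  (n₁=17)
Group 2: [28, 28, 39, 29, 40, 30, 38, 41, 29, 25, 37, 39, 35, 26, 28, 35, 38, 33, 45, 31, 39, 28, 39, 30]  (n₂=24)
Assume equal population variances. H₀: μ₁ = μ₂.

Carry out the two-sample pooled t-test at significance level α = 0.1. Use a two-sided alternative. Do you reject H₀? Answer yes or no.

x̄₁=38.000, s₁=5.820, n₁=17
x̄₂=33.750, s₂=5.628, n₂=24
s_p² = [16·5.820² + 23·5.628²]/39 = 32.5769
SE = √(s_p²·(1/17+1/24)) = 1.8093
t = (38.000−33.750)/1.8093 = 2.3489
df = 39
p-value (two-sided) = 0.02399
At α=0.1: p < α → reject H₀

reject H₀: yes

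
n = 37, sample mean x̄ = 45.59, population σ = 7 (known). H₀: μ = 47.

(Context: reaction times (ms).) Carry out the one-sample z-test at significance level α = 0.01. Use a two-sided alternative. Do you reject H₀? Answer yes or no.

reject H₀: no

SE = σ/√n = 7/√37 = 1.1508
z = (x̄−μ₀)/SE = (45.59−47)/1.1508 = -1.2252
p-value (two-sided) = 0.22048
At α=0.01: p ≥ α → fail to reject H₀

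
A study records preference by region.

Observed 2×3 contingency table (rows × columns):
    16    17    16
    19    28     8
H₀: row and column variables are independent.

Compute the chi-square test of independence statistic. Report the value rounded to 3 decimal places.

test statistic = 5.284

Row totals [49, 55], col totals [35, 45, 24], n=104
χ² = (16−16.49)²/16.49 + (17−21.20)²/21.20 + (16−11.31)²/11.31 + (19−18.51)²/18.51 + (28−23.80)²/23.80 + (8−12.69)²/12.69 = 5.2841
df = 2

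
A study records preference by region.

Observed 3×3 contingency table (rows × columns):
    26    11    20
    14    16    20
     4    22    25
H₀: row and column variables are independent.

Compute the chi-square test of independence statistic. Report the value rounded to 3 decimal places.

test statistic = 20.038

Row totals [57, 50, 51], col totals [44, 49, 65], n=158
χ² = (26−15.87)²/15.87 + (11−17.68)²/17.68 + (20−23.45)²/23.45 + (14−13.92)²/13.92 + (16−15.51)²/15.51 + (20−20.57)²/20.57 + (4−14.20)²/14.20 + (22−15.82)²/15.82 + (25−20.98)²/20.98 = 20.0383
df = 4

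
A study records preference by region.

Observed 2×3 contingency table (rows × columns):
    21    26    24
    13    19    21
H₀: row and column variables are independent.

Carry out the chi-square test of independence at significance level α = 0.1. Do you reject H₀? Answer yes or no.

Row totals [71, 53], col totals [34, 45, 45], n=124
χ² = (21−19.47)²/19.47 + (26−25.77)²/25.77 + (24−25.77)²/25.77 + (13−14.53)²/14.53 + (19−19.23)²/19.23 + (21−19.23)²/19.23 = 0.5704
df = 2
p-value (upper-tail) = 0.75188
At α=0.1: p ≥ α → fail to reject H₀

reject H₀: no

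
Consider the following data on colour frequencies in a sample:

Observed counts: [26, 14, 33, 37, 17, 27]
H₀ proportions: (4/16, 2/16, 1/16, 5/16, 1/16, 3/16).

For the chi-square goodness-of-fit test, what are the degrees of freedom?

df = k − 1 = 6 − 1 = 5

degrees of freedom = 5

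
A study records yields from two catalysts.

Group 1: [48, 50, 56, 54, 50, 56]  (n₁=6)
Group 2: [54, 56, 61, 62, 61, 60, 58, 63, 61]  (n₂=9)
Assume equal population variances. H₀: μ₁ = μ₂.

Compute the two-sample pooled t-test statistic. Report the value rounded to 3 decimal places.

x̄₁=52.333, s₁=3.445, n₁=6
x̄₂=59.556, s₂=2.963, n₂=9
s_p² = [5·3.445² + 8·2.963²]/13 = 9.9658
SE = √(s_p²·(1/6+1/9)) = 1.6638
t = (52.333−59.556)/1.6638 = -4.3408
df = 13

test statistic = -4.341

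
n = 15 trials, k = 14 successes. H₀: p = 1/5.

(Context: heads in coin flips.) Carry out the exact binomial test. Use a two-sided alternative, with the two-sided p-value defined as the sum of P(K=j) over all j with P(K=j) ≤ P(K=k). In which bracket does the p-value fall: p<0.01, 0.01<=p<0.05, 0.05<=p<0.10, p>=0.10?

p-value bracket: p<0.01

Exact binomial: n=15, k=14, p₀=1/5=0.2000
P(X=j) = C(n,j)·p₀^j·(1−p₀)^(n−j); p = Σ P(X=j) over j with P(X=j) ≤ P(X=14)
p-value (two-sided) = 0.00000
→ bracket: p<0.01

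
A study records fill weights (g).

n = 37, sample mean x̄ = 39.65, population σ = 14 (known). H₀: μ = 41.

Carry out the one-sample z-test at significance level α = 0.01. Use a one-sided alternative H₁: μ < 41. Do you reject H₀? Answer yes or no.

reject H₀: no

SE = σ/√n = 14/√37 = 2.3016
z = (x̄−μ₀)/SE = (39.65−41)/2.3016 = -0.5866
p-value (one-sided, H₁ less) = 0.27875
At α=0.01: p ≥ α → fail to reject H₀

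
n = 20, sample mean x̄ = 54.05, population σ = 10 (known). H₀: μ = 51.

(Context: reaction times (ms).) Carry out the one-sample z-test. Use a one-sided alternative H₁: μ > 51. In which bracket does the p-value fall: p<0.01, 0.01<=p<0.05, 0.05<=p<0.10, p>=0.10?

p-value bracket: 0.05<=p<0.10

SE = σ/√n = 10/√20 = 2.2361
z = (x̄−μ₀)/SE = (54.05−51)/2.2361 = 1.3640
p-value (one-sided, H₁ greater) = 0.08628
→ bracket: 0.05<=p<0.10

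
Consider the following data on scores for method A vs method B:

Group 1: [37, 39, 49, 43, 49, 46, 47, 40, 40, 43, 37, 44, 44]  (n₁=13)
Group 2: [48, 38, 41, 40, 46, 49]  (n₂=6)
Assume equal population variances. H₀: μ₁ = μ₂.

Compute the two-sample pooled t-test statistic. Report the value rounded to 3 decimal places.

x̄₁=42.923, s₁=4.132, n₁=13
x̄₂=43.667, s₂=4.590, n₂=6
s_p² = [12·4.132² + 5·4.590²]/17 = 18.2504
SE = √(s_p²·(1/13+1/6)) = 2.1085
t = (42.923−43.667)/2.1085 = -0.3527
df = 17

test statistic = -0.353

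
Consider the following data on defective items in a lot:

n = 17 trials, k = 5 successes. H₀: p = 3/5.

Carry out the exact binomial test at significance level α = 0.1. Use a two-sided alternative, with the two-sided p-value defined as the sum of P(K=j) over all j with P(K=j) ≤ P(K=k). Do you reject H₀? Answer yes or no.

reject H₀: yes

Exact binomial: n=17, k=5, p₀=3/5=0.6000
P(X=j) = C(n,j)·p₀^j·(1−p₀)^(n−j); p = Σ P(X=j) over j with P(X=j) ≤ P(X=5)
p-value (two-sided) = 0.01268
At α=0.1: p < α → reject H₀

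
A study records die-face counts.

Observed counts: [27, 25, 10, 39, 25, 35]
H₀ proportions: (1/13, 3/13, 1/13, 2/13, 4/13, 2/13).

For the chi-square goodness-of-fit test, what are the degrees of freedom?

degrees of freedom = 5

df = k − 1 = 6 − 1 = 5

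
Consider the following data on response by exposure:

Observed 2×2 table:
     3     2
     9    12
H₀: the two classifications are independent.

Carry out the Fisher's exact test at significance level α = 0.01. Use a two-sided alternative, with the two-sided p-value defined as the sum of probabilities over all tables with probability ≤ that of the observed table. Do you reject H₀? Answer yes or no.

reject H₀: no

Margins: r₁=5, r₂=21, c₁=12, c₂=14, n=26
p_obs = C(5,3)·C(21,9)/C(26,12); sum pmf over tables with pmf ≤ p_obs
p-value (two-sided) = 0.63478
At α=0.01: p ≥ α → fail to reject H₀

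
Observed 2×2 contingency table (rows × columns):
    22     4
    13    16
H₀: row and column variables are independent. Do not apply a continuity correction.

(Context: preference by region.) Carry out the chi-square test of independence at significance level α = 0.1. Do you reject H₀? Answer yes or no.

Row totals [26, 29], col totals [35, 20], n=55
χ² = (22−16.55)²/16.55 + (4−9.45)²/9.45 + (13−18.45)²/18.45 + (16−10.55)²/10.55 = 9.3786
df = 1
p-value (upper-tail) = 0.00220
At α=0.1: p < α → reject H₀

reject H₀: yes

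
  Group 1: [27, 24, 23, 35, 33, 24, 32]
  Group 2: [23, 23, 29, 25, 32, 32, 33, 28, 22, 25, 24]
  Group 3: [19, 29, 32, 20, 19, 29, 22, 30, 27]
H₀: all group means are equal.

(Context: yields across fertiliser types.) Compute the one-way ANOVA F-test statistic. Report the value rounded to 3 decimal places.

test statistic = 0.858

Group means [28.29, 26.91, 25.22], grand mean 26.704
SSB = Σnᵢ(x̄ᵢ−x̄)² = 37.736; SSW = ΣΣ(x−x̄ᵢ)² = 527.893
MSB = 37.736/2 = 18.8682; MSW = 527.893/24 = 21.9956
F = MSB/MSW = 0.8578
df = (2, 24)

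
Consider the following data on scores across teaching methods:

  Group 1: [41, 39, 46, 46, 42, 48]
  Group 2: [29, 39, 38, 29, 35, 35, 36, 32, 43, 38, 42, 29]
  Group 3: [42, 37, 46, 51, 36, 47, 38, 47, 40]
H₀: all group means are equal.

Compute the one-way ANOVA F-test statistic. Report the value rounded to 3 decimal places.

Group means [43.67, 35.42, 42.67], grand mean 39.667
SSB = Σnᵢ(x̄ᵢ−x̄)² = 393.750; SSW = ΣΣ(x−x̄ᵢ)² = 548.250
MSB = 393.750/2 = 196.8750; MSW = 548.250/24 = 22.8438
F = MSB/MSW = 8.6183
df = (2, 24)

test statistic = 8.618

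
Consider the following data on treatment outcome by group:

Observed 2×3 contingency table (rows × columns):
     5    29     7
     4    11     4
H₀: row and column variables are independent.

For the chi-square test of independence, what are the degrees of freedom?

degrees of freedom = 2

df = (r−1)(c−1) = (2−1)·(3−1) = 2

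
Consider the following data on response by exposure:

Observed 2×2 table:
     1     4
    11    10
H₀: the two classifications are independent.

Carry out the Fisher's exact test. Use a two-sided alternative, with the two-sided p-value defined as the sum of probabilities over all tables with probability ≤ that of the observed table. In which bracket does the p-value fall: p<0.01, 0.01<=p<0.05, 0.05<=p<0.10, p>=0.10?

Margins: r₁=5, r₂=21, c₁=12, c₂=14, n=26
p_obs = C(5,1)·C(21,11)/C(26,12); sum pmf over tables with pmf ≤ p_obs
p-value (two-sided) = 0.33043
→ bracket: p>=0.10

p-value bracket: p>=0.10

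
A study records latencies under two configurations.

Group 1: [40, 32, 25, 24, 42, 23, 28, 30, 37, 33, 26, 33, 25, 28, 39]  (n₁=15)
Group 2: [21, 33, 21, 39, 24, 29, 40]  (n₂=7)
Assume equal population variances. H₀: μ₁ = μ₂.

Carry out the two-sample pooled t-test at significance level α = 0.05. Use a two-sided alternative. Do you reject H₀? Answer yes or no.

x̄₁=31.000, s₁=6.211, n₁=15
x̄₂=29.571, s₂=8.039, n₂=7
s_p² = [14·6.211² + 6·8.039²]/20 = 46.3857
SE = √(s_p²·(1/15+1/7)) = 3.1175
t = (31.000−29.571)/3.1175 = 0.4582
df = 20
p-value (two-sided) = 0.65172
At α=0.05: p ≥ α → fail to reject H₀

reject H₀: no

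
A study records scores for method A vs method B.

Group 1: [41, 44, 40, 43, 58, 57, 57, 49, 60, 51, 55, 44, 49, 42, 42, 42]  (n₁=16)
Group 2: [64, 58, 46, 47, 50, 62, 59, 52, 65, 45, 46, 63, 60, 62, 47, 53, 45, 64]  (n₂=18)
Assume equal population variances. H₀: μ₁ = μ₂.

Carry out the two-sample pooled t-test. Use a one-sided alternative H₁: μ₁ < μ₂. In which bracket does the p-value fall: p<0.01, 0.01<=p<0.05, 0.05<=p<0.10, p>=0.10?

p-value bracket: p<0.01

x̄₁=48.375, s₁=7.032, n₁=16
x̄₂=54.889, s₂=7.676, n₂=18
s_p² = [15·7.032² + 17·7.676²]/32 = 54.4852
SE = √(s_p²·(1/16+1/18)) = 2.5362
t = (48.375−54.889)/2.5362 = -2.5684
df = 32
p-value (one-sided, H₁ less) = 0.00754
→ bracket: p<0.01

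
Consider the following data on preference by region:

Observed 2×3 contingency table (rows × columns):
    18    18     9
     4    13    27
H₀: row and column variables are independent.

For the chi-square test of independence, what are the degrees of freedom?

df = (r−1)(c−1) = (2−1)·(3−1) = 2

degrees of freedom = 2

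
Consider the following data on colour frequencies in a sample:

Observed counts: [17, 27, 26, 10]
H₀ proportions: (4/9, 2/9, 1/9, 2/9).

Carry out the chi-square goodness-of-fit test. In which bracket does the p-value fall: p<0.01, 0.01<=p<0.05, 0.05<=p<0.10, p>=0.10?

n = 80; E_i = n·p_i = [35.56, 17.78, 8.89, 17.78]
χ² = (17−35.56)²/35.56 + (27−17.78)²/17.78 + (26−8.89)²/8.89 + (10−17.78)²/17.78 = 50.8094
df = 3
p-value (upper-tail) = 0.00000
→ bracket: p<0.01

p-value bracket: p<0.01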